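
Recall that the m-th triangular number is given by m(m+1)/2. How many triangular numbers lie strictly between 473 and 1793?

29

The n-th triangular number is n(n+1)/2.
Smallest index with value > 473: n = 31 (giving 496).
Largest index with value < 1793: n = 59 (giving 1770).
Indices 31 through 59: 29 terms.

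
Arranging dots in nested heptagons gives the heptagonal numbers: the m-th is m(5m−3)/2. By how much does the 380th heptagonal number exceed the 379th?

Consecutive heptagonal numbers differ by 5n − 4: here 5·380 − 4 = 1896.

1896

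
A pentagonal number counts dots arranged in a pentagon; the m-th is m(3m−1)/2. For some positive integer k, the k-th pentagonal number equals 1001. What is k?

26

Set n(3n−1)/2 = 1001, giving 3n² − n − 2002 = 0.
The discriminant is 1 + 24·1001 = 24025, and √24025 = 155.
So n = (1 + 155) / 6 = 156/6 = 26.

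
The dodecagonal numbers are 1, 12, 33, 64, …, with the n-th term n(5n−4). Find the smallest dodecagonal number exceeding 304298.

Solve n(5n−4) > 304298 for integer n.
The largest n with value ≤ 304298 is 247 (since 304057 ≤ 304298 < 306528), so the first above is n = 248, value 306528.

306528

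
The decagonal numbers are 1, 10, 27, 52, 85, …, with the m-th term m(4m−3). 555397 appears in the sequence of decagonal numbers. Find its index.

Set n(4n−3) = 555397, giving 4n² − 3n − 555397 = 0.
The discriminant is 9 + 16·555397 = 8886361, and √8886361 = 2981.
So n = (3 + 2981) / 8 = 2984/8 = 373.
Check: 373·(4·373 − 3) = 555397. ✓

373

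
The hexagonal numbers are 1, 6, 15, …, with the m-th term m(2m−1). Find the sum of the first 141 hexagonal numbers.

Σ i(2i−1) = 2Σi² − Σi over i = 1..141.
Σi = 10011 and Σi² = 944371.
2·944371 − 1·10011 = 1878731.

1878731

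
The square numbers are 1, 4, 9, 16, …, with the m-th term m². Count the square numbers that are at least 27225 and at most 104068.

158

The n-th square number is n².
Smallest index with value ≥ 27225: n = 165 (giving 27225).
Largest index with value ≤ 104068: n = 322 (giving 103684).
Indices 165 through 322: 158 terms.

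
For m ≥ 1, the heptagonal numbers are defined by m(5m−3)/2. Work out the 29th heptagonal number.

2059

The 29th heptagonal number is n(5n−3)/2 with n = 29.
29·(5·29 − 3)/2 = 29·142/2 = 29·71 = 2059.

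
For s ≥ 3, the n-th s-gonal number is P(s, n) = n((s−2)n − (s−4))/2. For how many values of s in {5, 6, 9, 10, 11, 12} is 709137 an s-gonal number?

1

s = 5: P(5, 687) = 707610 and P(5, 688) = 709672; 709137 is not s-gonal.
s = 6: P(6, 595) = 707455 and P(6, 596) = 709836; 709137 is not s-gonal.
s = 9: P(9, 450) = 707625 and P(9, 451) = 710776; 709137 is not s-gonal.
s = 10: P(10, 421) = 707701 and P(10, 422) = 711070; 709137 is not s-gonal.
s = 11: P(11, 397) = 707851 and P(11, 398) = 711425; 709137 is not s-gonal.
s = 12: P(12, 377) = 709137. ✓
Hits: s ∈ {12} → 1.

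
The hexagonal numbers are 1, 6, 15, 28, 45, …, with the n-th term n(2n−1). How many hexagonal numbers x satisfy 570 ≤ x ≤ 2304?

17

The n-th hexagonal number is n(2n−1).
Smallest index with value ≥ 570: n = 18 (giving 630).
Largest index with value ≤ 2304: n = 34 (giving 2278).
Indices 18 through 34: 17 terms.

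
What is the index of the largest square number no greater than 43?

6

Solve n² ≤ 43 for integer n.
n = 6 gives 36 ≤ 43, while n = 7 gives 49 > 43; so the answer is index 6.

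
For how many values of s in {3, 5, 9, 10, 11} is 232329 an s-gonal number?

1

s = 3: P(3, 681) = 232221 and P(3, 682) = 232903; 232329 is not s-gonal.
s = 5: P(5, 393) = 231477 and P(5, 394) = 232657; 232329 is not s-gonal.
s = 9: P(9, 258) = 232329. ✓
s = 10: P(10, 241) = 231601 and P(10, 242) = 233530; 232329 is not s-gonal.
s = 11: P(11, 227) = 231086 and P(11, 228) = 233130; 232329 is not s-gonal.
Hits: s ∈ {9} → 1.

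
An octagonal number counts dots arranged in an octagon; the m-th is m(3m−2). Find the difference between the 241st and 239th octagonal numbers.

241·(3·241 − 2) = 173761 and 239·(3·239 − 2) = 170885.
Difference: 173761 − 170885 = 2876.

2876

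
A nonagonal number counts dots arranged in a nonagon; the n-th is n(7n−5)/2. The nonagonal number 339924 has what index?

312

Set n(7n−5)/2 = 339924, giving 7n² − 5n − 679848 = 0.
The discriminant is 25 + 56·339924 = 19035769, and √19035769 = 4363.
So n = (5 + 4363) / 14 = 4368/14 = 312.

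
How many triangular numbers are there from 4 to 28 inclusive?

The n-th triangular number is n(n+1)/2.
Smallest index with value ≥ 4: n = 3 (giving 6).
Largest index with value ≤ 28: n = 7 (giving 28).
Indices 3 through 7: 5 terms.

5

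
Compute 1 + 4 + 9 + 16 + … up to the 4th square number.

30

Σ_{i=1}^{4} i² = 4·5·9/6 = 30.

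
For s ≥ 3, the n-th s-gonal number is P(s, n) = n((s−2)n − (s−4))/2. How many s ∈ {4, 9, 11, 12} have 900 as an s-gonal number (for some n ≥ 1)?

s = 4: P(4, 30) = 900. ✓
s = 9: P(9, 16) = 856 and P(9, 17) = 969; 900 is not s-gonal.
s = 11: P(11, 14) = 833 and P(11, 15) = 960; 900 is not s-gonal.
s = 12: P(12, 13) = 793 and P(12, 14) = 924; 900 is not s-gonal.
Hits: s ∈ {4} → 1.

1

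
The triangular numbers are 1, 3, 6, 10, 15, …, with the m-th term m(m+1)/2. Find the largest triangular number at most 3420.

Solve n(n+1)/2 ≤ 3420 for integer n.
n = 82 gives 3403 ≤ 3420, while n = 83 gives 3486 > 3420; so the answer is 3403.

3403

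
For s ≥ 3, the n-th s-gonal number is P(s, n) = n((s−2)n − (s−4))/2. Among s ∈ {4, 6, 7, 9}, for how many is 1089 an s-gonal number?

2

s = 4: P(4, 33) = 1089. ✓
s = 6: P(6, 23) = 1035 and P(6, 24) = 1128; 1089 is not s-gonal.
s = 7: P(7, 21) = 1071 and P(7, 22) = 1177; 1089 is not s-gonal.
s = 9: P(9, 18) = 1089. ✓
Hits: s ∈ {4, 9} → 2.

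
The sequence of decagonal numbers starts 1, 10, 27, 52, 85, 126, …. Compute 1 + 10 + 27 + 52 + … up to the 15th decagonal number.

Σ i(4i−3) = 4Σi² − 3Σi over i = 1..15.
Σi = 120 and Σi² = 1240.
4·1240 − 3·120 = 4600.

4600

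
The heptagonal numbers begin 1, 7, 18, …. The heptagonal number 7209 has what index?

Set n(5n−3)/2 = 7209, giving 5n² − 3n − 14418 = 0.
The discriminant is 9 + 40·7209 = 288369, and √288369 = 537.
So n = (3 + 537) / 10 = 540/10 = 54.
Check: 54·(5·54 − 3)/2 = 7209. ✓

54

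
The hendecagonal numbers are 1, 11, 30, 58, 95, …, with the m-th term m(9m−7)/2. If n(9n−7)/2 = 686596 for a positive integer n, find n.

391

Set n(9n−7)/2 = 686596, giving 9n² − 7n − 1373192 = 0.
So n = (7 + 7031) / 18 = 7038/18 = 391.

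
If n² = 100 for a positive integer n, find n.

We need n² = 100, so n = √100 = 10.
Check: 10² = 100. ✓

10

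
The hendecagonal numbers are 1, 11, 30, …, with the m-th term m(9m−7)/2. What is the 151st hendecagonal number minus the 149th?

151·(9·151 − 7)/2 = 102076 and 149·(9·149 − 7)/2 = 99383.
Difference: 102076 − 99383 = 2693.

2693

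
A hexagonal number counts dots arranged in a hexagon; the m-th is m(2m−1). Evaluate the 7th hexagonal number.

91

The 7th hexagonal number is n(2n−1) with n = 7.
7·(2·7 − 1) = 7·13 = 91.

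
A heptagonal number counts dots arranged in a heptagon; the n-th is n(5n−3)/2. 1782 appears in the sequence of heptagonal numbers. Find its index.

27

Set n(5n−3)/2 = 1782, giving 5n² − 3n − 3564 = 0.
So n = (3 + 267) / 10 = 270/10 = 27.
Check: 27·(5·27 − 3)/2 = 1782. ✓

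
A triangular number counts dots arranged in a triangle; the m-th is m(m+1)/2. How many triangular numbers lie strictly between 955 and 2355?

The n-th triangular number is n(n+1)/2.
Smallest index with value > 955: n = 44 (giving 990).
Largest index with value < 2355: n = 68 (giving 2346).
Indices 44 through 68: 25 terms.

25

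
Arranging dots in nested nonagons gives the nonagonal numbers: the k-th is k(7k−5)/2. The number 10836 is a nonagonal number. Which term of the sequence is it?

Set n(7n−5)/2 = 10836, giving 7n² − 5n − 21672 = 0.
So n = (5 + 779) / 14 = 784/14 = 56.

56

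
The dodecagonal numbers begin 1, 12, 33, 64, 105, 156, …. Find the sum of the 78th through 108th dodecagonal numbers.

1341463

Σ i(5i−4) = 5Σi² − 4Σi over i = 78..108.
Σi = 5886 − 3003 = 2883 and Σi² = 425754 − 155155 = 270599.
5·270599 − 4·2883 = 1341463.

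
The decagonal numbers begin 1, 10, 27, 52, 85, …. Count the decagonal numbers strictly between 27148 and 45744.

25

The n-th decagonal number is n(4n−3).
Smallest index with value > 27148: n = 83 (giving 27307).
Largest index with value < 45744: n = 107 (giving 45475).
Indices 83 through 107: 25 terms.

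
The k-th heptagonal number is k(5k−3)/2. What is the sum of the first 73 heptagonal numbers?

Σ i(5i−3)/2 = (5Σi² − 3Σi) / 2 over i = 1..73.
Σi = 2701 and Σi² = 132349.
(5·132349 − 3·2701) / 2 = 653642/2 = 326821.

326821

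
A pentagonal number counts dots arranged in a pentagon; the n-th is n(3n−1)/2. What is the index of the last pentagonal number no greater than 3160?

Solve n(3n−1)/2 ≤ 3160 for integer n.
n = 46 gives 3151 ≤ 3160, while n = 47 gives 3290 > 3160; so the answer is index 46.

46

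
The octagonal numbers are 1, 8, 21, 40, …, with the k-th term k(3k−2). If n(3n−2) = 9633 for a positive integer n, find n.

Set n(3n−2) = 9633, giving 3n² − 2n − 9633 = 0.
So n = (2 + 340) / 6 = 342/6 = 57.

57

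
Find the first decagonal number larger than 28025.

28645

Solve n(4n−3) > 28025 for integer n.
The largest n with value ≤ 28025 is 84 (since 27972 ≤ 28025 < 28645), so the first above is n = 85, value 28645.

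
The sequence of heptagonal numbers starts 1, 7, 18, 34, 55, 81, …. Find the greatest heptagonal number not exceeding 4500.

Solve n(5n−3)/2 ≤ 4500 for integer n.
n = 42 gives 4347 ≤ 4500, while n = 43 gives 4558 > 4500; so the answer is 4347.

4347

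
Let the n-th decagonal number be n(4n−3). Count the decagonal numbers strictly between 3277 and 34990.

64

The n-th decagonal number is n(4n−3).
Smallest index with value > 3277: n = 30 (giving 3510).
Largest index with value < 34990: n = 93 (giving 34317).
Indices 30 through 93: 64 terms.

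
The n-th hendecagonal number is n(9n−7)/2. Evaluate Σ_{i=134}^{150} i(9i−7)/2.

Σ i(9i−7)/2 = (9Σi² − 7Σi) / 2 over i = 134..150.
Σi = 11325 − 8911 = 2414 and Σi² = 1136275 − 793079 = 343196.
(9·343196 − 7·2414) / 2 = 3071866/2 = 1535933.

1535933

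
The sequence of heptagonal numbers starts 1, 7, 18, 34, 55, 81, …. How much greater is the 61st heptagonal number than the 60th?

301

Consecutive heptagonal numbers differ by 5n − 4: here 5·61 − 4 = 301.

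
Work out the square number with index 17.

289

17² = 289.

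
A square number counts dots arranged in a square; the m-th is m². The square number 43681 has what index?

209

We need n² = 43681, so n = √43681 = 209.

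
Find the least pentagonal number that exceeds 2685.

2752

Solve n(3n−1)/2 > 2685 for integer n.
The largest n with value ≤ 2685 is 42 (since 2625 ≤ 2685 < 2752), so the first above is n = 43, value 2752.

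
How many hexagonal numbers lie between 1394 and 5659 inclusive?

27

The n-th hexagonal number is n(2n−1).
Smallest index with value ≥ 1394: n = 27 (giving 1431).
Largest index with value ≤ 5659: n = 53 (giving 5565).
Indices 27 through 53: 27 terms.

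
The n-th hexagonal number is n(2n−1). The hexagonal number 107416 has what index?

Set n(2n−1) = 107416, giving 2n² − n − 107416 = 0.
The discriminant is 1 + 8·107416 = 859329, and √859329 = 927.
So n = (1 + 927) / 4 = 928/4 = 232.

232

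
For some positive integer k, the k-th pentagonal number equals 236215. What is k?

Set n(3n−1)/2 = 236215, giving 3n² − n − 472430 = 0.
So n = (1 + 2381) / 6 = 2382/6 = 397.
Check: 397·(3·397 − 1)/2 = 236215. ✓

397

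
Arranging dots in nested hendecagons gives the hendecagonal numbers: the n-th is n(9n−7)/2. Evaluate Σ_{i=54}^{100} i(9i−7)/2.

1280233

Σ i(9i−7)/2 = (9Σi² − 7Σi) / 2 over i = 54..100.
Σi = 5050 − 1431 = 3619 and Σi² = 338350 − 51039 = 287311.
(9·287311 − 7·3619) / 2 = 2560466/2 = 1280233.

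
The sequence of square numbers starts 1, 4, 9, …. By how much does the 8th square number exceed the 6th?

8² = 64 and 6² = 36.
Difference: 64 − 36 = 28.

28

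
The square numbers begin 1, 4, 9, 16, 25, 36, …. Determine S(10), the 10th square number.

100

The 10th square number is n² with n = 10.
10² = 100.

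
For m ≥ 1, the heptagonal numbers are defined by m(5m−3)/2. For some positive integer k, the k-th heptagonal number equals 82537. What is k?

Set n(5n−3)/2 = 82537, giving 5n² − 3n − 165074 = 0.
The discriminant is 9 + 40·82537 = 3301489, and √3301489 = 1817.
So n = (3 + 1817) / 10 = 1820/10 = 182.

182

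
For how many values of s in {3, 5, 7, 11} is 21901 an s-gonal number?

s = 3: P(3, 208) = 21736 and P(3, 209) = 21945; 21901 is not s-gonal.
s = 5: P(5, 121) = 21901. ✓
s = 7: P(7, 93) = 21483 and P(7, 94) = 21949; 21901 is not s-gonal.
s = 11: P(11, 70) = 21805 and P(11, 71) = 22436; 21901 is not s-gonal.
Hits: s ∈ {5} → 1.

1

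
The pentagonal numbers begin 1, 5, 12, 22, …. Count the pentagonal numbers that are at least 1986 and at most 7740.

36

The n-th pentagonal number is n(3n−1)/2.
Smallest index with value ≥ 1986: n = 37 (giving 2035).
Largest index with value ≤ 7740: n = 72 (giving 7740).
Indices 37 through 72: 36 terms.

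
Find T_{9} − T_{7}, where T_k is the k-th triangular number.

9·10/2 = 45 and 7·8/2 = 28.
Difference: 45 − 28 = 17.

17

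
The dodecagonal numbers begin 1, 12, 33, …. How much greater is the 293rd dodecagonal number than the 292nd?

2921

Consecutive dodecagonal numbers differ by 10n − 9: here 10·293 − 9 = 2921.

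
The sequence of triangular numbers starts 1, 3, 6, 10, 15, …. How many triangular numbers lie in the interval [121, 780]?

24

The n-th triangular number is n(n+1)/2.
Smallest index with value ≥ 121: n = 16 (giving 136).
Largest index with value ≤ 780: n = 39 (giving 780).
Indices 16 through 39: 24 terms.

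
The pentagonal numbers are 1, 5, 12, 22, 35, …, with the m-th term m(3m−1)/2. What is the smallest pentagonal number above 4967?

Solve n(3n−1)/2 > 4967 for integer n.
The largest n with value ≤ 4967 is 57 (since 4845 ≤ 4967 < 5017), so the first above is n = 58, value 5017.

5017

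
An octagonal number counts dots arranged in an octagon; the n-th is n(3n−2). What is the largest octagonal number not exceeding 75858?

Solve n(3n−2) ≤ 75858 for integer n.
n = 159 gives 75525 ≤ 75858, while n = 160 gives 76480 > 75858; so the answer is 75525.

75525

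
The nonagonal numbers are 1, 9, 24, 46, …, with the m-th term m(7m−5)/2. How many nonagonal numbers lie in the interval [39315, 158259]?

107

The n-th nonagonal number is n(7n−5)/2.
Smallest index with value ≥ 39315: n = 107 (giving 39804).
Largest index with value ≤ 158259: n = 213 (giving 158259).
Indices 107 through 213: 107 terms.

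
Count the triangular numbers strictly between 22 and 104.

The n-th triangular number is n(n+1)/2.
Smallest index with value > 22: n = 7 (giving 28).
Largest index with value < 104: n = 13 (giving 91).
Indices 7 through 13: 7 terms.

7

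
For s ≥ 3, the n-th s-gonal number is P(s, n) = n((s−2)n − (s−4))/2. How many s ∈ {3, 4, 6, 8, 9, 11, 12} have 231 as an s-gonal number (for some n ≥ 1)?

s = 3: P(3, 21) = 231. ✓
s = 4: P(4, 15) = 225 and P(4, 16) = 256; 231 is not s-gonal.
s = 6: P(6, 11) = 231. ✓
s = 8: P(8, 9) = 225 and P(8, 10) = 280; 231 is not s-gonal.
s = 9: P(9, 8) = 204 and P(9, 9) = 261; 231 is not s-gonal.
s = 11: P(11, 7) = 196 and P(11, 8) = 260; 231 is not s-gonal.
s = 12: P(12, 7) = 217 and P(12, 8) = 288; 231 is not s-gonal.
Hits: s ∈ {3, 6} → 2.

2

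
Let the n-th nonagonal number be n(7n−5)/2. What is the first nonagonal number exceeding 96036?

Solve n(7n−5)/2 > 96036 for integer n.
The largest n with value ≤ 96036 is 166 (since 96031 ≤ 96036 < 97194), so the first above is n = 167, value 97194.

97194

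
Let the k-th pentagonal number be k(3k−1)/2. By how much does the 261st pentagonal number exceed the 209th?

36634

261·(3·261 − 1)/2 = 102051 and 209·(3·209 − 1)/2 = 65417.
Difference: 102051 − 65417 = 36634.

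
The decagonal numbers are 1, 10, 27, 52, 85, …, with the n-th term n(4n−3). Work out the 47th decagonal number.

8695

47·(4·47 − 3) = 47·185 = 8695.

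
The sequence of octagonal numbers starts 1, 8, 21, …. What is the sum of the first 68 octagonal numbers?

316710

Σ i(3i−2) = 3Σi² − 2Σi over i = 1..68.
Σi = 2346 and Σi² = 107134.
3·107134 − 2·2346 = 316710.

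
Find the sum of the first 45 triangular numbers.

Σ i(i+1)/2 = (Σi² + Σi) / 2 over i = 1..45.
Σi = 1035 and Σi² = 31395.
(1·31395 + 1·1035) / 2 = 32430/2 = 16215.

16215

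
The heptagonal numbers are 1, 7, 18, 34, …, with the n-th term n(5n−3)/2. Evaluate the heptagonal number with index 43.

4558

The 43rd heptagonal number is n(5n−3)/2 with n = 43.
43·(5·43 − 3)/2 = 43·212/2 = 43·106 = 4558.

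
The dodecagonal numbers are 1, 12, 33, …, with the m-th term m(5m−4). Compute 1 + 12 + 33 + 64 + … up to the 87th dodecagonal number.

1101188

Σ i(5i−4) = 5Σi² − 4Σi over i = 1..87.
Σi = 3828 and Σi² = 223300.
5·223300 − 4·3828 = 1101188.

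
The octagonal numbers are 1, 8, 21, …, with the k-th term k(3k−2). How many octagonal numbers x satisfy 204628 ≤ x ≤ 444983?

124

The n-th octagonal number is n(3n−2).
Smallest index with value ≥ 204628: n = 262 (giving 205408).
Largest index with value ≤ 444983: n = 385 (giving 443905).
Indices 262 through 385: 124 terms.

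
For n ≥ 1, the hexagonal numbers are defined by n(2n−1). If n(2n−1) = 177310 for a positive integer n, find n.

298

Set n(2n−1) = 177310, giving 2n² − n − 177310 = 0.
The discriminant is 1 + 8·177310 = 1418481, and √1418481 = 1191.
So n = (1 + 1191) / 4 = 1192/4 = 298.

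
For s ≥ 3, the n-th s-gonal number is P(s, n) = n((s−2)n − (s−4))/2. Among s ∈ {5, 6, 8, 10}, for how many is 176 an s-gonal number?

s = 5: P(5, 11) = 176. ✓
s = 6: P(6, 9) = 153 and P(6, 10) = 190; 176 is not s-gonal.
s = 8: P(8, 8) = 176. ✓
s = 10: P(10, 7) = 175 and P(10, 8) = 232; 176 is not s-gonal.
Hits: s ∈ {5, 8} → 2.

2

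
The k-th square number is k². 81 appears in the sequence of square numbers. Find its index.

9

We need n² = 81, so n = √81 = 9.
Check: 9² = 81. ✓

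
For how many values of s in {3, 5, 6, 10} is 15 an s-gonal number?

2

s = 3: P(3, 5) = 15. ✓
s = 5: P(5, 3) = 12 and P(5, 4) = 22; 15 is not s-gonal.
s = 6: P(6, 3) = 15. ✓
s = 10: P(10, 2) = 10 and P(10, 3) = 27; 15 is not s-gonal.
Hits: s ∈ {3, 6} → 2.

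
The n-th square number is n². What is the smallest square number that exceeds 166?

169

Solve n² > 166 for integer n.
The largest n with value ≤ 166 is 12 (since 144 ≤ 166 < 169), so the first above is n = 13, value 169.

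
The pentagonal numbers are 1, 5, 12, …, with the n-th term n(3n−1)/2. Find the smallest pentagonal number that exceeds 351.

376

Solve n(3n−1)/2 > 351 for integer n.
The largest n with value ≤ 351 is 15 (since 330 ≤ 351 < 376), so the first above is n = 16, value 376.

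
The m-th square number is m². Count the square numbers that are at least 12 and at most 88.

6

The n-th square number is n².
Smallest index with value ≥ 12: n = 4 (giving 16).
Largest index with value ≤ 88: n = 9 (giving 81).
Indices 4 through 9: 6 terms.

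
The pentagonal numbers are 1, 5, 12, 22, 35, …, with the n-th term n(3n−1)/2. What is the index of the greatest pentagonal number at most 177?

11

Solve n(3n−1)/2 ≤ 177 for integer n.
n = 11 gives 176 ≤ 177, while n = 12 gives 210 > 177; so the answer is index 11.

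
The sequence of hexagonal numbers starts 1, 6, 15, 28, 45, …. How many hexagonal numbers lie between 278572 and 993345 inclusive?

The n-th hexagonal number is n(2n−1).
Smallest index with value ≥ 278572: n = 374 (giving 279378).
Largest index with value ≤ 993345: n = 705 (giving 993345).
Indices 374 through 705: 332 terms.

332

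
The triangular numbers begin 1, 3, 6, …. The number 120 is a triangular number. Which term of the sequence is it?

Set n(n+1)/2 = 120, giving n² + n − 240 = 0.
The discriminant is 1 + 8·120 = 961, and √961 = 31.
So n = (-1 + 31) / 2 = 30/2 = 15.

15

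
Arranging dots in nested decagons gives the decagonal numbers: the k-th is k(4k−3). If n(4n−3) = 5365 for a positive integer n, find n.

Set n(4n−3) = 5365, giving 4n² − 3n − 5365 = 0.
The discriminant is 9 + 16·5365 = 85849, and √85849 = 293.
So n = (3 + 293) / 8 = 296/8 = 37.
Check: 37·(4·37 − 3) = 5365. ✓

37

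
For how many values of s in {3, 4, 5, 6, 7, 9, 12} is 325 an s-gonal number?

s = 3: P(3, 25) = 325. ✓
s = 4: P(4, 18) = 324 and P(4, 19) = 361; 325 is not s-gonal.
s = 5: P(5, 14) = 287 and P(5, 15) = 330; 325 is not s-gonal.
s = 6: P(6, 13) = 325. ✓
s = 7: P(7, 11) = 286 and P(7, 12) = 342; 325 is not s-gonal.
s = 9: P(9, 10) = 325. ✓
s = 12: P(12, 8) = 288 and P(12, 9) = 369; 325 is not s-gonal.
Hits: s ∈ {3, 6, 9} → 3.

3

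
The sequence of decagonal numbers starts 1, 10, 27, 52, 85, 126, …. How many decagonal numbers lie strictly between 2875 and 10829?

25

The n-th decagonal number is n(4n−3).
Smallest index with value > 2875: n = 28 (giving 3052).
Largest index with value < 10829: n = 52 (giving 10660).
Indices 28 through 52: 25 terms.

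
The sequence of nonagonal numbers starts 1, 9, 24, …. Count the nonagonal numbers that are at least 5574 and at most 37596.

64

The n-th nonagonal number is n(7n−5)/2.
Smallest index with value ≥ 5574: n = 41 (giving 5781).
Largest index with value ≤ 37596: n = 104 (giving 37596).
Indices 41 through 104: 64 terms.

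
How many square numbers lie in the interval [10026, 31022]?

The n-th square number is n².
Smallest index with value ≥ 10026: n = 101 (giving 10201).
Largest index with value ≤ 31022: n = 176 (giving 30976).
Indices 101 through 176: 76 terms.

76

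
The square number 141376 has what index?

We need n² = 141376, so n = √141376 = 376.
Check: 376² = 141376. ✓

376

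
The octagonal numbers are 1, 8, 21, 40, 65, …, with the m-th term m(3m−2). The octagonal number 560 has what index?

14

Set n(3n−2) = 560, giving 3n² − 2n − 560 = 0.
The discriminant is 4 + 12·560 = 6724, and √6724 = 82.
So n = (2 + 82) / 6 = 84/6 = 14.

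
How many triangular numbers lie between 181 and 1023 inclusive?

The n-th triangular number is n(n+1)/2.
Smallest index with value ≥ 181: n = 19 (giving 190).
Largest index with value ≤ 1023: n = 44 (giving 990).
Indices 19 through 44: 26 terms.

26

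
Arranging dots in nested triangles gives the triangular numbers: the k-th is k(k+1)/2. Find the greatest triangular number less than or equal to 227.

Solve n(n+1)/2 ≤ 227 for integer n.
n = 20 gives 210 ≤ 227, while n = 21 gives 231 > 227; so the answer is 210.

210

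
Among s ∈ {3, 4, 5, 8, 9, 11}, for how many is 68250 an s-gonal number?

1

s = 3: P(3, 368) = 67896 and P(3, 369) = 68265; 68250 is not s-gonal.
s = 4: P(4, 261) = 68121 and P(4, 262) = 68644; 68250 is not s-gonal.
s = 5: P(5, 213) = 67947 and P(5, 214) = 68587; 68250 is not s-gonal.
s = 8: P(8, 151) = 68101 and P(8, 152) = 69008; 68250 is not s-gonal.
s = 9: P(9, 140) = 68250. ✓
s = 11: P(11, 123) = 67650 and P(11, 124) = 68758; 68250 is not s-gonal.
Hits: s ∈ {9} → 1.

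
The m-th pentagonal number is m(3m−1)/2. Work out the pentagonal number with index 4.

22

4·(3·4 − 1)/2 = 4·11/2 = 22.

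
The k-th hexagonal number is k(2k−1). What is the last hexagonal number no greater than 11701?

Solve n(2n−1) ≤ 11701 for integer n.
n = 76 gives 11476 ≤ 11701, while n = 77 gives 11781 > 11701; so the answer is 11476.

11476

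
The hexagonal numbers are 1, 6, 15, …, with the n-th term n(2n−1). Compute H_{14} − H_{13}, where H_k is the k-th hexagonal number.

53

Consecutive hexagonal numbers differ by 4n − 3: here 4·14 − 3 = 53.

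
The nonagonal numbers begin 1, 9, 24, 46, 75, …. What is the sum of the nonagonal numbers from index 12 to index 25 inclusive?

16919

Σ i(7i−5)/2 = (7Σi² − 5Σi) / 2 over i = 12..25.
Σi = 325 − 66 = 259 and Σi² = 5525 − 506 = 5019.
(7·5019 − 5·259) / 2 = 33838/2 = 16919.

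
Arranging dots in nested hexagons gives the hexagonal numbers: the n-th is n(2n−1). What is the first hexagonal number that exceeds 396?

435

Solve n(2n−1) > 396 for integer n.
The largest n with value ≤ 396 is 14 (since 378 ≤ 396 < 435), so the first above is n = 15, value 435.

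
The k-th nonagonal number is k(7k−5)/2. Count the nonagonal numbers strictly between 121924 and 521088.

199

The n-th nonagonal number is n(7n−5)/2.
Smallest index with value > 121924: n = 188 (giving 123234).
Largest index with value < 521088: n = 386 (giving 520521).
Indices 188 through 386: 199 terms.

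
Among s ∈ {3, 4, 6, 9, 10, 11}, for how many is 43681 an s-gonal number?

s = 3: P(3, 295) = 43660 and P(3, 296) = 43956; 43681 is not s-gonal.
s = 4: P(4, 209) = 43681. ✓
s = 6: P(6, 148) = 43660 and P(6, 149) = 44253; 43681 is not s-gonal.
s = 9: P(9, 112) = 43624 and P(9, 113) = 44409; 43681 is not s-gonal.
s = 10: P(10, 104) = 42952 and P(10, 105) = 43785; 43681 is not s-gonal.
s = 11: P(11, 98) = 42875 and P(11, 99) = 43758; 43681 is not s-gonal.
Hits: s ∈ {4} → 1.

1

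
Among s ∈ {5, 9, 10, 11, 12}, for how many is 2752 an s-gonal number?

s = 5: P(5, 43) = 2752. ✓
s = 9: P(9, 28) = 2674 and P(9, 29) = 2871; 2752 is not s-gonal.
s = 10: P(10, 26) = 2626 and P(10, 27) = 2835; 2752 is not s-gonal.
s = 11: P(11, 25) = 2725 and P(11, 26) = 2951; 2752 is not s-gonal.
s = 12: P(12, 23) = 2553 and P(12, 24) = 2784; 2752 is not s-gonal.
Hits: s ∈ {5} → 1.

1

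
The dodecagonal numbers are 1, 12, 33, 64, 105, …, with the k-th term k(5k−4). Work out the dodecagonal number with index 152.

The 152nd dodecagonal number is n(5n−4) with n = 152.
152·(5·152 − 4) = 152·756 = 114912.

114912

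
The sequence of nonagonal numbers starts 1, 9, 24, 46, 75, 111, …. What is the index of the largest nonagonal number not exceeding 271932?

279

Solve n(7n−5)/2 ≤ 271932 for integer n.
n = 279 gives 271746 ≤ 271932, while n = 280 gives 273700 > 271932; so the answer is index 279.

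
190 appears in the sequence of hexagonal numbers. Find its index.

Set n(2n−1) = 190, giving 2n² − n − 190 = 0.
So n = (1 + 39) / 4 = 40/4 = 10.
Check: 10·(2·10 − 1) = 190. ✓

10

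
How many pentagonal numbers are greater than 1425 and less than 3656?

The n-th pentagonal number is n(3n−1)/2.
Smallest index with value > 1425: n = 31 (giving 1426).
Largest index with value < 3656: n = 49 (giving 3577).
Indices 31 through 49: 19 terms.

19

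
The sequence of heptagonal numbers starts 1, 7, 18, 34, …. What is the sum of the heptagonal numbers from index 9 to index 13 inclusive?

Σ i(5i−3)/2 = (5Σi² − 3Σi) / 2 over i = 9..13.
Σi = 91 − 36 = 55 and Σi² = 819 − 204 = 615.
(5·615 − 3·55) / 2 = 2910/2 = 1455.

1455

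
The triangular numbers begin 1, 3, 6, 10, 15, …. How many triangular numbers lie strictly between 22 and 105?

7

The n-th triangular number is n(n+1)/2.
Smallest index with value > 22: n = 7 (giving 28).
Largest index with value < 105: n = 13 (giving 91).
Indices 7 through 13: 7 terms.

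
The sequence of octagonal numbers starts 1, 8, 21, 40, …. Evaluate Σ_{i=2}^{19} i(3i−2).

7029

Σ i(3i−2) = 3Σi² − 2Σi over i = 2..19.
Σi = 190 − 1 = 189 and Σi² = 2470 − 1 = 2469.
3·2469 − 2·189 = 7029.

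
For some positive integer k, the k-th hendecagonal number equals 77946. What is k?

Set n(9n−7)/2 = 77946, giving 9n² − 7n − 155892 = 0.
The discriminant is 49 + 72·77946 = 5612161, and √5612161 = 2369.
So n = (7 + 2369) / 18 = 2376/18 = 132.

132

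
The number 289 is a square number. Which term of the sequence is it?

We need n² = 289, so n = √289 = 17.

17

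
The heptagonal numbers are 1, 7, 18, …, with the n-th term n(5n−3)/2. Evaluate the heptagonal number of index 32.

2512

The 32nd heptagonal number is n(5n−3)/2 with n = 32.
32·(5·32 − 3)/2 = 32·157/2 = 2512.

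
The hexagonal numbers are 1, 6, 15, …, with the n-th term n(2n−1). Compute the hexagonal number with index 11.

11·(2·11 − 1) = 11·21 = 231.

231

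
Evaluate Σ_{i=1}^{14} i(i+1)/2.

560

Σ i(i+1)/2 = (Σi² + Σi) / 2 over i = 1..14.
Σi = 105 and Σi² = 1015.
(1·1015 + 1·105) / 2 = 1120/2 = 560.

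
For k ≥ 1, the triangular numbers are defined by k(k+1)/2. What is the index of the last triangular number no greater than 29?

Solve n(n+1)/2 ≤ 29 for integer n.
n = 7 gives 28 ≤ 29, while n = 8 gives 36 > 29; so the answer is index 7.

7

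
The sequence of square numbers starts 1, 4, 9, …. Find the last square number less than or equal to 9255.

9216

Solve n² ≤ 9255 for integer n.
n = 96 gives 9216 ≤ 9255, while n = 97 gives 9409 > 9255; so the answer is 9216.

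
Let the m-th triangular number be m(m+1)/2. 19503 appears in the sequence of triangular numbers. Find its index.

Set n(n+1)/2 = 19503, giving n² + n − 39006 = 0.
The discriminant is 1 + 8·19503 = 156025, and √156025 = 395.
So n = (-1 + 395) / 2 = 394/2 = 197.
Check: 197·198/2 = 19503. ✓

197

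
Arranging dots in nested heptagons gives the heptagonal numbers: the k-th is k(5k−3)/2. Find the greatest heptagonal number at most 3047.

Solve n(5n−3)/2 ≤ 3047 for integer n.
n = 35 gives 3010 ≤ 3047, while n = 36 gives 3186 > 3047; so the answer is 3010.

3010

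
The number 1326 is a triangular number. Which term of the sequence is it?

Set n(n+1)/2 = 1326, giving n² + n − 2652 = 0.
The discriminant is 1 + 8·1326 = 10609, and √10609 = 103.
So n = (-1 + 103) / 2 = 102/2 = 51.

51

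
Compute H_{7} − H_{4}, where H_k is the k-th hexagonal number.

7·(2·7 − 1) = 91 and 4·(2·4 − 1) = 28.
Difference: 91 − 28 = 63.

63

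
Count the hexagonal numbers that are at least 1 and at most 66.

6

The n-th hexagonal number is n(2n−1).
Smallest index with value ≥ 1: n = 1 (giving 1).
Largest index with value ≤ 66: n = 6 (giving 66).
Indices 1 through 6: 6 terms.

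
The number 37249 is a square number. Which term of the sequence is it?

193

We need n² = 37249, so n = √37249 = 193.
Check: 193² = 37249. ✓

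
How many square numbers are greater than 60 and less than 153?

5

The n-th square number is n².
Smallest index with value > 60: n = 8 (giving 64).
Largest index with value < 153: n = 12 (giving 144).
Indices 8 through 12: 5 terms.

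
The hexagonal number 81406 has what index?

Set n(2n−1) = 81406, giving 2n² − n − 81406 = 0.
The discriminant is 1 + 8·81406 = 651249, and √651249 = 807.
So n = (1 + 807) / 4 = 808/4 = 202.
Check: 202·(2·202 − 1) = 81406. ✓

202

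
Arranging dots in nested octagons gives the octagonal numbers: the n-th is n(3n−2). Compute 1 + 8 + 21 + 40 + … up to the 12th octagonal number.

1794

Σ i(3i−2) = 3Σi² − 2Σi over i = 1..12.
Σi = 78 and Σi² = 650.
3·650 − 2·78 = 1794.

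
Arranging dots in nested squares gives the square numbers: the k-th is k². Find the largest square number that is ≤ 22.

Solve n² ≤ 22 for integer n.
n = 4 gives 16 ≤ 22, while n = 5 gives 25 > 22; so the answer is 16.

16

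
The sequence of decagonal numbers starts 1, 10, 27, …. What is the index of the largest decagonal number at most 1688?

20

Solve n(4n−3) ≤ 1688 for integer n.
n = 20 gives 1540 ≤ 1688, while n = 21 gives 1701 > 1688; so the answer is index 20.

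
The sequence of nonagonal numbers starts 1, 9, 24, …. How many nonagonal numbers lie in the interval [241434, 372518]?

The n-th nonagonal number is n(7n−5)/2.
Smallest index with value ≥ 241434: n = 263 (giving 241434).
Largest index with value ≤ 372518: n = 326 (giving 371151).
Indices 263 through 326: 64 terms.

64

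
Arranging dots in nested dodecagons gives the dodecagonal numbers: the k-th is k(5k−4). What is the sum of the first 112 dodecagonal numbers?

Σ i(5i−4) = 5Σi² − 4Σi over i = 1..112.
Σi = 6328 and Σi² = 474600.
5·474600 − 4·6328 = 2347688.

2347688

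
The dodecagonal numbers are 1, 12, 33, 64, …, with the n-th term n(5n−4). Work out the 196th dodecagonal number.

196·(5·196 − 4) = 196·976 = 191296.

191296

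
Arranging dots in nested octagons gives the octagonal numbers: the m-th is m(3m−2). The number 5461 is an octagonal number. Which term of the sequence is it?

Set n(3n−2) = 5461, giving 3n² − 2n − 5461 = 0.
So n = (2 + 256) / 6 = 258/6 = 43.

43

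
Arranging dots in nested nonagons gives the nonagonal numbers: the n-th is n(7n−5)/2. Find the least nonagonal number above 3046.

Solve n(7n−5)/2 > 3046 for integer n.
The largest n with value ≤ 3046 is 29 (since 2871 ≤ 3046 < 3075), so the first above is n = 30, value 3075.

3075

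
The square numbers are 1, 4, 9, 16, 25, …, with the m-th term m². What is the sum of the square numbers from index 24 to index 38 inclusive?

14695

Σ_{i=24}^{38} i² = 19019 − 4324 = 14695.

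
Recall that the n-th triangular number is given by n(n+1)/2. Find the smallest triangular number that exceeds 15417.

15576

Solve n(n+1)/2 > 15417 for integer n.
The largest n with value ≤ 15417 is 175 (since 15400 ≤ 15417 < 15576), so the first above is n = 176, value 15576.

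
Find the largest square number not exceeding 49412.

49284

Solve n² ≤ 49412 for integer n.
n = 222 gives 49284 ≤ 49412, while n = 223 gives 49729 > 49412; so the answer is 49284.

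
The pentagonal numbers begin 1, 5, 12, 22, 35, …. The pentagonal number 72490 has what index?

Set n(3n−1)/2 = 72490, giving 3n² − n − 144980 = 0.
The discriminant is 1 + 24·72490 = 1739761, and √1739761 = 1319.
So n = (1 + 1319) / 6 = 1320/6 = 220.

220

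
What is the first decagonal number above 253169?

Solve n(4n−3) > 253169 for integer n.
The largest n with value ≤ 253169 is 251 (since 251251 ≤ 253169 < 253260), so the first above is n = 252, value 253260.

253260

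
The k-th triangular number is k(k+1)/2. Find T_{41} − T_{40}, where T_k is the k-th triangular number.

Consecutive triangular numbers differ by n: T_{41} − T_{40} = 41.

41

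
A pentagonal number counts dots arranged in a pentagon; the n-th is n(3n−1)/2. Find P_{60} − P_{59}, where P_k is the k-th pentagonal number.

Consecutive pentagonal numbers differ by 3n − 2: here 3·60 − 2 = 178.

178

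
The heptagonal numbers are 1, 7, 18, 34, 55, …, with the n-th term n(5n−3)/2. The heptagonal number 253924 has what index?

Set n(5n−3)/2 = 253924, giving 5n² − 3n − 507848 = 0.
So n = (3 + 3187) / 10 = 3190/10 = 319.

319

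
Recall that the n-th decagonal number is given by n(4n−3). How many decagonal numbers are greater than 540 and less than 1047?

The n-th decagonal number is n(4n−3).
Smallest index with value > 540: n = 13 (giving 637).
Largest index with value < 1047: n = 16 (giving 976).
Indices 13 through 16: 4 terms.

4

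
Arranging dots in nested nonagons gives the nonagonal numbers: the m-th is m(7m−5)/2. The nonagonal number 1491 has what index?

21

Set n(7n−5)/2 = 1491, giving 7n² − 5n − 2982 = 0.
So n = (5 + 289) / 14 = 294/14 = 21.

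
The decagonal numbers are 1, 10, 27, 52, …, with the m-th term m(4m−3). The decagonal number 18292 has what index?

68

Set n(4n−3) = 18292, giving 4n² − 3n − 18292 = 0.
The discriminant is 9 + 16·18292 = 292681, and √292681 = 541.
So n = (3 + 541) / 8 = 544/8 = 68.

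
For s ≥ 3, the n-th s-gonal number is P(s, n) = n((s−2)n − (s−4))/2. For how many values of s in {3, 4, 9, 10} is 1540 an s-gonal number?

2

s = 3: P(3, 55) = 1540. ✓
s = 4: P(4, 39) = 1521 and P(4, 40) = 1600; 1540 is not s-gonal.
s = 9: P(9, 21) = 1491 and P(9, 22) = 1639; 1540 is not s-gonal.
s = 10: P(10, 20) = 1540. ✓
Hits: s ∈ {3, 10} → 2.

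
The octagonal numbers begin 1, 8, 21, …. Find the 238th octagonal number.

169456

The 238th octagonal number is n(3n−2) with n = 238.
238·(3·238 − 2) = 238·712 = 169456.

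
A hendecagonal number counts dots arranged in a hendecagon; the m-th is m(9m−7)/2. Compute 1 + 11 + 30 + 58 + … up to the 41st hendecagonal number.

104181

Σ i(9i−7)/2 = (9Σi² − 7Σi) / 2 over i = 1..41.
Σi = 861 and Σi² = 23821.
(9·23821 − 7·861) / 2 = 208362/2 = 104181.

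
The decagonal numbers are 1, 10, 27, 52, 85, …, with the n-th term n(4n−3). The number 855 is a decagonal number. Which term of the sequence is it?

Set n(4n−3) = 855, giving 4n² − 3n − 855 = 0.
The discriminant is 9 + 16·855 = 13689, and √13689 = 117.
So n = (3 + 117) / 8 = 120/8 = 15.

15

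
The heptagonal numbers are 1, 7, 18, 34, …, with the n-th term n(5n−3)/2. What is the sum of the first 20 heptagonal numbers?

Σ i(5i−3)/2 = (5Σi² − 3Σi) / 2 over i = 1..20.
Σi = 210 and Σi² = 2870.
(5·2870 − 3·210) / 2 = 13720/2 = 6860.

6860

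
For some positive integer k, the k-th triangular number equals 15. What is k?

5

Set n(n+1)/2 = 15, giving n² + n − 30 = 0.
So n = (-1 + 11) / 2 = 10/2 = 5.
Check: 5·6/2 = 15. ✓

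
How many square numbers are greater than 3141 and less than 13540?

60

The n-th square number is n².
Smallest index with value > 3141: n = 57 (giving 3249).
Largest index with value < 13540: n = 116 (giving 13456).
Indices 57 through 116: 60 terms.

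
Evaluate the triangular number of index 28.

406

The 28th triangular number is n(n+1)/2 with n = 28.
28·29/2 = 812/2 = 406.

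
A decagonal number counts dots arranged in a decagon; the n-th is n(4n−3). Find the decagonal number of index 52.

The 52nd decagonal number is n(4n−3) with n = 52.
52·(4·52 − 3) = 52·205 = 10660.

10660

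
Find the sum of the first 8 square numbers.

Σ_{i=1}^{8} i² = 8·9·17/6 = 204.

204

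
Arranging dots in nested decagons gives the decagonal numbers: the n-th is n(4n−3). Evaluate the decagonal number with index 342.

466830

The 342nd decagonal number is n(4n−3) with n = 342.
342·(4·342 − 3) = 342·1365 = 466830.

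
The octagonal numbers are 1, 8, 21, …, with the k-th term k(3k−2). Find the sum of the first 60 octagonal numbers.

Σ i(3i−2) = 3Σi² − 2Σi over i = 1..60.
Σi = 1830 and Σi² = 73810.
3·73810 − 2·1830 = 217770.

217770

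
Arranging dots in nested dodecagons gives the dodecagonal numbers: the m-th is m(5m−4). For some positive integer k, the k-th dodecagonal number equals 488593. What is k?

Set n(5n−4) = 488593, giving 5n² − 4n − 488593 = 0.
The discriminant is 16 + 20·488593 = 9771876, and √9771876 = 3126.
So n = (4 + 3126) / 10 = 3130/10 = 313.

313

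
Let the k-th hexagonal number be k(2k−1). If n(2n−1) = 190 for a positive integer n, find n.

10

Set n(2n−1) = 190, giving 2n² − n − 190 = 0.
The discriminant is 1 + 8·190 = 1521, and √1521 = 39.
So n = (1 + 39) / 4 = 40/4 = 10.
Check: 10·(2·10 − 1) = 190. ✓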